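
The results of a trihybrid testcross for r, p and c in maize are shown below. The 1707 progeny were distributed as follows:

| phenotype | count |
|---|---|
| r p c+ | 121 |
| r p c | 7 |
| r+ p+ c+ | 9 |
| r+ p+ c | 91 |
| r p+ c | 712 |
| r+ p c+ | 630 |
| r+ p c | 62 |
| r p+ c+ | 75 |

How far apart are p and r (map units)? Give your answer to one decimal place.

13.4 map units

The two most frequent reciprocal classes, r+ p c+ and r p+ c, are the parental types, so the F1 was r+ p c+ / r p+ c.
The two rarest classes, r+ p+ c+ and r p c, are the double crossovers. Comparing them with the parentals, only the p allele has switched, so p is the middle locus and the order is c – p – r.
Crossovers in the p–r interval produce the single-crossover classes r p c+ and r+ p+ c (121 + 91 = 212) plus the double crossovers (16).
RF(p–r) = (212 + 16) / 1707 = 228/1707 = 0.1336 → 13.4 map units.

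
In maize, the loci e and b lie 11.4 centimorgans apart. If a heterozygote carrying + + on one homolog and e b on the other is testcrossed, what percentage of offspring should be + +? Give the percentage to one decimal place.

A map distance of 11.4 centimorgans corresponds to a recombination frequency of 0.114.
The F1 is + + / e b, so + + is a parental gamete class with expected frequency (1 − r)/2 = 0.886/2 = 0.4430.
That is 0.4430 = 44.3% of the progeny.

44.3%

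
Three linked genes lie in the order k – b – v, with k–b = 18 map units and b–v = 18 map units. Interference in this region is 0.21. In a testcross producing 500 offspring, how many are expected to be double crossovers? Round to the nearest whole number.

Map distances give recombination frequencies of 0.180 and 0.180 for the two intervals.
With interference 0.21 (so coincidence = 0.79), expected double-crossover frequency = 0.180 × 0.180 × 0.79 = 0.02560.
Expected number = 0.02560 × 500 = 12.80 ≈ 13.

13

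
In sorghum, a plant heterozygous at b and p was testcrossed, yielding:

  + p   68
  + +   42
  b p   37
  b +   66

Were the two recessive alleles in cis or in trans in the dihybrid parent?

trans

The two most frequent classes are + p (68) and b + (66); these are the parental (non-recombinant) types.
So the F1 carried + p on one chromosome and b + on the other — the recessive alleles are on opposite chromosomes (trans / repulsion).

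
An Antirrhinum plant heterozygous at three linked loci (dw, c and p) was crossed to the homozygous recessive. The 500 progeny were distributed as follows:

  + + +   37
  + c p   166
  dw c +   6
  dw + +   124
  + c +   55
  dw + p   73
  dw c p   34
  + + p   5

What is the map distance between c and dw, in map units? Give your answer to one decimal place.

The two most frequent reciprocal classes, + c p and dw + +, are the parental types, so the F1 was + c p / dw + +.
The two rarest classes, + + p and dw c +, are the double crossovers. Comparing them with the parentals, only the c allele has switched, so c is the middle locus and the order is dw – c – p.
Crossovers in the dw–c interval produce the single-crossover classes dw c p and + + + (34 + 37 = 71) plus the double crossovers (11).
RF(dw–c) = (71 + 11) / 500 = 82/500 = 0.1640 → 16.4 map units.

16.4 map units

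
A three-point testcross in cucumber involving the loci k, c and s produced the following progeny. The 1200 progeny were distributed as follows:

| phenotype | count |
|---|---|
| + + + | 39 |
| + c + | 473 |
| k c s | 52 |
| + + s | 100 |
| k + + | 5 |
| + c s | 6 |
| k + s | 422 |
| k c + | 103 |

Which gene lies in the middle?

s

The two most frequent reciprocal classes, k + s and + c +, are the parental types, so the F1 was k + s / + c +.
The two rarest classes, k + + and + c s, are the double crossovers. Comparing them with the parentals, only the s allele has switched, so s is the middle locus and the order is c – s – k.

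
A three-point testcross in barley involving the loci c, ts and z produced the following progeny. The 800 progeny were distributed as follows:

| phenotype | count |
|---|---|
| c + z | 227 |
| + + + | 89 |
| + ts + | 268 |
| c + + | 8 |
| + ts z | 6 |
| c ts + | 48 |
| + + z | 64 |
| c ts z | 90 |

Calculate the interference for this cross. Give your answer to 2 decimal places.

0.54

The two most frequent reciprocal classes, + ts + and c + z, are the parental types, so the F1 was + ts + / c + z.
The two rarest classes, + ts z and c + +, are the double crossovers. Comparing them with the parentals, only the z allele has switched, so z is the middle locus and the order is ts – z – c.
ts–z: (179 + 14)/800 = 0.2412; z–c: (112 + 14)/800 = 0.1575.
Expected DCO frequency = 0.2412 × 0.1575 ≈ 0.03799; observed = 14/800 ≈ 0.01750.
Coefficient of coincidence = 0.01750/0.03799 ≈ 0.46; interference = 1 − 0.46 = 0.54.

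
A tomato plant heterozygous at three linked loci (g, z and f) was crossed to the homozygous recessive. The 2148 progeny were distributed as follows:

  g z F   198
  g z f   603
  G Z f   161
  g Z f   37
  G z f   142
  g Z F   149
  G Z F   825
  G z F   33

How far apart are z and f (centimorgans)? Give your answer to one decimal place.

20.0 centimorgans

The two most frequent reciprocal classes, G Z F and g z f, are the parental types, so the F1 was G Z F / g z f.
The two rarest classes, G z F and g Z f, are the double crossovers. Comparing them with the parentals, only the z allele has switched, so z is the middle locus and the order is f – z – g.
Crossovers in the f–z interval produce the single-crossover classes G Z f and g z F (161 + 198 = 359) plus the double crossovers (70).
RF(f–z) = (359 + 70) / 2148 = 429/2148 = 0.1997 → 20.0 centimorgans.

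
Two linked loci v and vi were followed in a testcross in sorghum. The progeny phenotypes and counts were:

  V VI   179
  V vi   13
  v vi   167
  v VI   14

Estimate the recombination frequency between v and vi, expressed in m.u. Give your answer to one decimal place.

7.2 m.u.

The two most frequent classes, V VI (179) and v vi (167), are the parental types, so the F1 was V VI / v vi.
The recombinant classes are V vi and v VI: 13 + 14 = 27.
Recombination frequency = 27/373 = 0.0724 ≈ 7.2%, i.e. 7.2 m.u.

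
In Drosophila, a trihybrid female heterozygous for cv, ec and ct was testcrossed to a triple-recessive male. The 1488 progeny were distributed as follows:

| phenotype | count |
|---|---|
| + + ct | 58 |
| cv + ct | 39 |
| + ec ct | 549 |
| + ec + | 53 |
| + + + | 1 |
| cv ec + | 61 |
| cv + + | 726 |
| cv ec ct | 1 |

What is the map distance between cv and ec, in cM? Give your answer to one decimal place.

The two most frequent reciprocal classes, cv + + and + ec ct, are the parental types, so the F1 was cv + + / + ec ct.
The two rarest classes, + + + and cv ec ct, are the double crossovers. Comparing them with the parentals, only the cv allele has switched, so cv is the middle locus and the order is ec – cv – ct.
Crossovers in the ec–cv interval produce the single-crossover classes cv ec + and + + ct (61 + 58 = 119) plus the double crossovers (2).
RF(ec–cv) = (119 + 2) / 1488 = 121/1488 = 0.0813 → 8.1 cM.

8.1 cM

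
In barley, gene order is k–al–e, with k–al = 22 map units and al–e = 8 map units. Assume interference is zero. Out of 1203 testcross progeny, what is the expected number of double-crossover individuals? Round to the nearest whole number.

21

Map distances give recombination frequencies of 0.220 and 0.080 for the two intervals.
With no interference, expected double-crossover frequency = 0.220 × 0.080 = 0.01760.
Expected number = 0.01760 × 1203 = 21.17 ≈ 21.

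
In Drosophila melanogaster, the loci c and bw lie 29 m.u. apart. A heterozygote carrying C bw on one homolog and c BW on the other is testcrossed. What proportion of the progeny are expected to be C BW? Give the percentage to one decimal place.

14.5%

A map distance of 29 m.u. corresponds to a recombination frequency of 0.290.
The F1 is C bw / c BW, so C BW is a recombinant gamete class with expected frequency r/2 = 0.290/2 = 0.1450.
That is 0.1450 = 14.5% of the progeny.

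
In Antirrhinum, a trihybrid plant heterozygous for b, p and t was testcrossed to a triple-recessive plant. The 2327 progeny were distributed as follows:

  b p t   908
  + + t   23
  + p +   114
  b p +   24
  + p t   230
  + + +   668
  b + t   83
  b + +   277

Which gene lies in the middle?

The two most frequent reciprocal classes, + + + and b p t, are the parental types, so the F1 was + + + / b p t.
The two rarest classes, + + t and b p +, are the double crossovers. Comparing them with the parentals, only the t allele has switched, so t is the middle locus and the order is p – t – b.

t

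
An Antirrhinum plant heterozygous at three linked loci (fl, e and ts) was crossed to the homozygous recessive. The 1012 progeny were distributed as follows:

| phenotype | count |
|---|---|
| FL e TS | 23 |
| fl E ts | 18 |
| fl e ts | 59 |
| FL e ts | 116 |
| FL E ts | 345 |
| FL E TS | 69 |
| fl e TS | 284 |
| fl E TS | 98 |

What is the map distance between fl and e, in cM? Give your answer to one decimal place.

25.2 cM

The two most frequent reciprocal classes, fl e TS and FL E ts, are the parental types, so the F1 was fl e TS / FL E ts.
The two rarest classes, FL e TS and fl E ts, are the double crossovers. Comparing them with the parentals, only the fl allele has switched, so fl is the middle locus and the order is ts – fl – e.
Crossovers in the fl–e interval produce the single-crossover classes fl E TS and FL e ts (98 + 116 = 214) plus the double crossovers (41).
RF(fl–e) = (214 + 41) / 1012 = 255/1012 = 0.2520 → 25.2 cM.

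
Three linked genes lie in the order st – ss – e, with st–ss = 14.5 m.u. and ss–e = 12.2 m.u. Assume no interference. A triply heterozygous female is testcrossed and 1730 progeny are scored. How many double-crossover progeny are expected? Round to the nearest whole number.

Map distances give recombination frequencies of 0.145 and 0.122 for the two intervals.
With no interference, expected double-crossover frequency = 0.145 × 0.122 = 0.01769.
Expected number = 0.01769 × 1730 = 30.60 ≈ 31.

31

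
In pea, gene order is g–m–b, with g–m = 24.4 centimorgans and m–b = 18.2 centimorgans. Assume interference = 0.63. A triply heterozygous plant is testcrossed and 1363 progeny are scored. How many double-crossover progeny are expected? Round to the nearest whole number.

Map distances give recombination frequencies of 0.244 and 0.182 for the two intervals.
With interference 0.63 (so coincidence = 0.37), expected double-crossover frequency = 0.244 × 0.182 × 0.37 = 0.01643.
Expected number = 0.01643 × 1363 = 22.40 ≈ 22.

22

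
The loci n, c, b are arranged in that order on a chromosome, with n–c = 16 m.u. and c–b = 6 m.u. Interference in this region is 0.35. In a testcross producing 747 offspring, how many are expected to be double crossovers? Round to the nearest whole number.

Map distances give recombination frequencies of 0.160 and 0.060 for the two intervals.
With interference 0.35 (so coincidence = 0.65), expected double-crossover frequency = 0.160 × 0.060 × 0.65 = 0.00624.
Expected number = 0.00624 × 747 = 4.66 ≈ 5.

5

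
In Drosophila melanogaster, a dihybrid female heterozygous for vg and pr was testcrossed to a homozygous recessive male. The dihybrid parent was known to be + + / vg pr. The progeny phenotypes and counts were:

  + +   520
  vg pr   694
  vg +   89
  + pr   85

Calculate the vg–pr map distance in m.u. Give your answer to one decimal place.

The recombinant classes are + pr and vg +: 85 + 89 = 174.
Recombination frequency = 174/1388 = 0.1254 ≈ 12.5%, i.e. 12.5 m.u.

12.5 m.u.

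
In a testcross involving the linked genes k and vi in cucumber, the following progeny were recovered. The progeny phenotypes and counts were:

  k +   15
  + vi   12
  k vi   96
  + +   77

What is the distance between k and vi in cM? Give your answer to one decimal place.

The two most frequent classes, + + (77) and k vi (96), are the parental types, so the F1 was + + / k vi.
The recombinant classes are + vi and k +: 12 + 15 = 27.
Recombination frequency = 27/200 = 0.1350 ≈ 13.5%, i.e. 13.5 cM.

13.5 cM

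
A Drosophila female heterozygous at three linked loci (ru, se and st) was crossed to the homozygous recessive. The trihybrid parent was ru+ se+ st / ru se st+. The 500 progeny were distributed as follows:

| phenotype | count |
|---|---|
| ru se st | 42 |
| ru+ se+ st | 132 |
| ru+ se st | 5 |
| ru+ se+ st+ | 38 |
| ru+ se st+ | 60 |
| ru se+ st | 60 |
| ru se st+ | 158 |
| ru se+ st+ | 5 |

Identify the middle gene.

The two rarest classes, ru+ se st and ru se+ st+, are the double crossovers. Comparing them with the parentals, only the se allele has switched, so se is the middle locus and the order is ru – se – st.

se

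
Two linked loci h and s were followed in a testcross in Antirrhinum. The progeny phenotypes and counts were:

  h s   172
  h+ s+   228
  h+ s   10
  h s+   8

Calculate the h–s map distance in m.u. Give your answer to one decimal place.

4.3 m.u.

The two most frequent classes, h+ s+ (228) and h s (172), are the parental types, so the F1 was h+ s+ / h s.
The recombinant classes are h+ s and h s+: 10 + 8 = 18.
Recombination frequency = 18/418 = 0.0431 ≈ 4.3%, i.e. 4.3 m.u.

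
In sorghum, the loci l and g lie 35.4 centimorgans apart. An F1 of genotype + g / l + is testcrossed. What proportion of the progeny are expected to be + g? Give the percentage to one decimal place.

A map distance of 35.4 centimorgans corresponds to a recombination frequency of 0.354.
The F1 is + g / l +, so + g is a parental gamete class with expected frequency (1 − r)/2 = 0.646/2 = 0.3230.
That is 0.3230 = 32.3% of the progeny.

32.3%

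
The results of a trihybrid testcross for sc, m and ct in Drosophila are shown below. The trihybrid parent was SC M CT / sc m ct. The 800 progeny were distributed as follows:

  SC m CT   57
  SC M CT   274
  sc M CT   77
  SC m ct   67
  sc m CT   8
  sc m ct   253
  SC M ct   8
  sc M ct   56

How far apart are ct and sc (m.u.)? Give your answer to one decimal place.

The two rarest classes, SC M ct and sc m CT, are the double crossovers. Comparing them with the parentals, only the ct allele has switched, so ct is the middle locus and the order is m – ct – sc.
Crossovers in the ct–sc interval produce the single-crossover classes sc M CT and SC m ct (77 + 67 = 144) plus the double crossovers (16).
RF(ct–sc) = (144 + 16) / 800 = 160/800 = 0.2000 → 20.0 m.u.

20.0 m.u.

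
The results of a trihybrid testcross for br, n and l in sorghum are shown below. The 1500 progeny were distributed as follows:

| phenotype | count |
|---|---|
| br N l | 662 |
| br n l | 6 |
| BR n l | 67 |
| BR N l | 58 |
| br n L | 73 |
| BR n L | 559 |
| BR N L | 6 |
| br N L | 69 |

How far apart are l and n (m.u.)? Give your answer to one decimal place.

9.9 m.u.

The two most frequent reciprocal classes, BR n L and br N l, are the parental types, so the F1 was BR n L / br N l.
The two rarest classes, BR N L and br n l, are the double crossovers. Comparing them with the parentals, only the n allele has switched, so n is the middle locus and the order is l – n – br.
Crossovers in the l–n interval produce the single-crossover classes BR n l and br N L (67 + 69 = 136) plus the double crossovers (12).
RF(l–n) = (136 + 12) / 1500 = 148/1500 = 0.0987 → 9.9 m.u.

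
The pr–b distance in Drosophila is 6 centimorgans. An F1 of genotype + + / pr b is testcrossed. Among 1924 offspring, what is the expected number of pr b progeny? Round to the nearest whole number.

904

A map distance of 6 centimorgans corresponds to a recombination frequency of 0.060.
The F1 is + + / pr b, so pr b is a parental gamete class with expected frequency (1 − r)/2 = 0.940/2 = 0.4700.
Expected number = 0.4700 × 1924 = 904.28 ≈ 904.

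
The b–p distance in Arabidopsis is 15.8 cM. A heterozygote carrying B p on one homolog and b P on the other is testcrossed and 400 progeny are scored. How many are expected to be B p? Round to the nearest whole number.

A map distance of 15.8 cM corresponds to a recombination frequency of 0.158.
The F1 is B p / b P, so B p is a parental gamete class with expected frequency (1 − r)/2 = 0.842/2 = 0.4210.
Expected number = 0.4210 × 400 = 168.40 ≈ 168.

168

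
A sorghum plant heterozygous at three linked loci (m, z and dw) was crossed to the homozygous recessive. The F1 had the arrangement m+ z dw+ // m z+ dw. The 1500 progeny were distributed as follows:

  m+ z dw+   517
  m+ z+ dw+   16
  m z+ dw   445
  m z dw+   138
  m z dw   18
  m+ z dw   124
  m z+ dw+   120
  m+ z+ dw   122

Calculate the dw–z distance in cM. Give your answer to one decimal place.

The two rarest classes, m+ z+ dw+ and m z dw, are the double crossovers. Comparing them with the parentals, only the z allele has switched, so z is the middle locus and the order is dw – z – m.
Crossovers in the dw–z interval produce the single-crossover classes m+ z dw and m z+ dw+ (124 + 120 = 244) plus the double crossovers (34).
RF(dw–z) = (244 + 34) / 1500 = 278/1500 = 0.1853 → 18.5 cM.

18.5 cM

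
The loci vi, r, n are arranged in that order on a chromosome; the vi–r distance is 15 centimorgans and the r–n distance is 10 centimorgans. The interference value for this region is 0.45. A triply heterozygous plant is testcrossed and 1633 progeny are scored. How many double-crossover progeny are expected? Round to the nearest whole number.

13

Map distances give recombination frequencies of 0.150 and 0.100 for the two intervals.
With interference 0.45 (so coincidence = 0.55), expected double-crossover frequency = 0.150 × 0.100 × 0.55 = 0.00825.
Expected number = 0.00825 × 1633 = 13.47 ≈ 13.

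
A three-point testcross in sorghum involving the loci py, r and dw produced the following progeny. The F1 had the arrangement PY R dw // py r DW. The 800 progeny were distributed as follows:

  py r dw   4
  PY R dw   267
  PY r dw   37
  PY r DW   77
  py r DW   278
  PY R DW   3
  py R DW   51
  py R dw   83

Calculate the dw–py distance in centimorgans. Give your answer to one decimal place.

20.9 centimorgans

The two rarest classes, PY R DW and py r dw, are the double crossovers. Comparing them with the parentals, only the dw allele has switched, so dw is the middle locus and the order is py – dw – r.
Crossovers in the py–dw interval produce the single-crossover classes py R dw and PY r DW (83 + 77 = 160) plus the double crossovers (7).
RF(py–dw) = (160 + 7) / 800 = 167/800 = 0.2087 → 20.9 centimorgans.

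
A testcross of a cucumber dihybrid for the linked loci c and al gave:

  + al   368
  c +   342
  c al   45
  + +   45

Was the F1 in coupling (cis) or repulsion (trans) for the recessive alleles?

trans

The two most frequent classes are + al (368) and c + (342); these are the parental (non-recombinant) types.
So the F1 carried + al on one chromosome and c + on the other — the recessive alleles are on opposite chromosomes (trans / repulsion).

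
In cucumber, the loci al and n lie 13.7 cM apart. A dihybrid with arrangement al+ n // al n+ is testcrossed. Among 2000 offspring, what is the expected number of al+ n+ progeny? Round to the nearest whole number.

A map distance of 13.7 cM corresponds to a recombination frequency of 0.137.
The F1 is al+ n / al n+, so al+ n+ is a recombinant gamete class with expected frequency r/2 = 0.137/2 = 0.0685.
Expected number = 0.0685 × 2000 = 137.00 ≈ 137.

137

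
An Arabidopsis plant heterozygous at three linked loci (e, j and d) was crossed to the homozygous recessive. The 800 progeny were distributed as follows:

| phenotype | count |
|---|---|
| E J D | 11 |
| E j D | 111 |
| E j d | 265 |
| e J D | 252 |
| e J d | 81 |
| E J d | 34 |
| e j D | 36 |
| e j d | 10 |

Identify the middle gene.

The two most frequent reciprocal classes, E j d and e J D, are the parental types, so the F1 was E j d / e J D.
The two rarest classes, e j d and E J D, are the double crossovers. Comparing them with the parentals, only the e allele has switched, so e is the middle locus and the order is d – e – j.

e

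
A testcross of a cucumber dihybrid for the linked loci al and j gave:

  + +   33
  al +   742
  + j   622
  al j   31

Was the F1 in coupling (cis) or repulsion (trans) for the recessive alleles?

The two most frequent classes are + j (622) and al + (742); these are the parental (non-recombinant) types.
So the F1 carried + j on one chromosome and al + on the other — the recessive alleles are on opposite chromosomes (trans / repulsion).

trans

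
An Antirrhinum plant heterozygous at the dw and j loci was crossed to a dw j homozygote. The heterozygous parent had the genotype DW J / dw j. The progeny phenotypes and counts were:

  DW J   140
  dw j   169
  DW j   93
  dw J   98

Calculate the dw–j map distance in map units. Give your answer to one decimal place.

The recombinant classes are DW j and dw J: 93 + 98 = 191.
Recombination frequency = 191/500 = 0.3820 ≈ 38.2%, i.e. 38.2 map units.

38.2 map units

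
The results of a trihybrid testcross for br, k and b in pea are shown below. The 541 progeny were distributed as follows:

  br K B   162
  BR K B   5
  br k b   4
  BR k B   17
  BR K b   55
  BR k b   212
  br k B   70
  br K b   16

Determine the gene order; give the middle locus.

br

The two most frequent reciprocal classes, BR k b and br K B, are the parental types, so the F1 was BR k b / br K B.
The two rarest classes, br k b and BR K B, are the double crossovers. Comparing them with the parentals, only the br allele has switched, so br is the middle locus and the order is b – br – k.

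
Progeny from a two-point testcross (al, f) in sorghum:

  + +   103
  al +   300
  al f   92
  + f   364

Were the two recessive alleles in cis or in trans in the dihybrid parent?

The two most frequent classes are + f (364) and al + (300); these are the parental (non-recombinant) types.
So the F1 carried + f on one chromosome and al + on the other — the recessive alleles are on opposite chromosomes (trans / repulsion).

trans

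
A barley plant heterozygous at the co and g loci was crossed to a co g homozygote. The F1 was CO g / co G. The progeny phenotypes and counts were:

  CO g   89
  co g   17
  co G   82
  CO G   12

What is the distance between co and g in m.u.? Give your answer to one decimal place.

14.5 m.u.

The recombinant classes are CO G and co g: 12 + 17 = 29.
Recombination frequency = 29/200 = 0.1450 ≈ 14.5%, i.e. 14.5 m.u.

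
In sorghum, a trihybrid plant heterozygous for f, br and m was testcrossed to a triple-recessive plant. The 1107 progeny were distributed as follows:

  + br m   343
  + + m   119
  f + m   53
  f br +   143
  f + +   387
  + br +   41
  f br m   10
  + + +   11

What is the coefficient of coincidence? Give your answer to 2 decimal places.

0.71

The two most frequent reciprocal classes, + br m and f + +, are the parental types, so the F1 was + br m / f + +.
The two rarest classes, f br m and + + +, are the double crossovers. Comparing them with the parentals, only the f allele has switched, so f is the middle locus and the order is br – f – m.
br–f: (262 + 21)/1107 = 0.2556; f–m: (94 + 21)/1107 = 0.1039.
Expected DCO frequency = 0.2556 × 0.1039 ≈ 0.02656; observed = 21/1107 ≈ 0.01897.
Coefficient of coincidence = 0.01897/0.02656 ≈ 0.71.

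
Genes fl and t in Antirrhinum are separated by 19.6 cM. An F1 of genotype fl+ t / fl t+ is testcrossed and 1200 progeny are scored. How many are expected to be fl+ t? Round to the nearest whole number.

482

A map distance of 19.6 cM corresponds to a recombination frequency of 0.196.
The F1 is fl+ t / fl t+, so fl+ t is a parental gamete class with expected frequency (1 − r)/2 = 0.804/2 = 0.4020.
Expected number = 0.4020 × 1200 = 482.40 ≈ 482.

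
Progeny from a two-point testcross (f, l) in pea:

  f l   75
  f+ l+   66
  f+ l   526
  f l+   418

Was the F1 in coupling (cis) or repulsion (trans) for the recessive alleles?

The two most frequent classes are f+ l (526) and f l+ (418); these are the parental (non-recombinant) types.
So the F1 carried f+ l on one chromosome and f l+ on the other — the recessive alleles are on opposite chromosomes (trans / repulsion).

trans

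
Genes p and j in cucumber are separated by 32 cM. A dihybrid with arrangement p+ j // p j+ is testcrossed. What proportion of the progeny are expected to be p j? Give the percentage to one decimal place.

A map distance of 32 cM corresponds to a recombination frequency of 0.320.
The F1 is p+ j / p j+, so p j is a recombinant gamete class with expected frequency r/2 = 0.320/2 = 0.1600.
That is 0.1600 = 16.0% of the progeny.

16.0%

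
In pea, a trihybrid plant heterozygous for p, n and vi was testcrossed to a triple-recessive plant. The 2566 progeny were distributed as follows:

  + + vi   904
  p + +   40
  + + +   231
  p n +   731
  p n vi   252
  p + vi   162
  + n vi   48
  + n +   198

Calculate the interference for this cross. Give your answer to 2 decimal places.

The two most frequent reciprocal classes, + + vi and p n +, are the parental types, so the F1 was + + vi / p n +.
The two rarest classes, + n vi and p + +, are the double crossovers. Comparing them with the parentals, only the n allele has switched, so n is the middle locus and the order is p – n – vi.
p–n: (360 + 88)/2566 = 0.1746; n–vi: (483 + 88)/2566 = 0.2225.
Expected DCO frequency = 0.1746 × 0.2225 ≈ 0.03885; observed = 88/2566 ≈ 0.03429.
Coefficient of coincidence = 0.03429/0.03885 ≈ 0.88; interference = 1 − 0.88 = 0.12.

0.12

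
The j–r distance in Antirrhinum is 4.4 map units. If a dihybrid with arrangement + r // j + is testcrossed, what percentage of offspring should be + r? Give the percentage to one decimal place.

47.8%

A map distance of 4.4 map units corresponds to a recombination frequency of 0.044.
The F1 is + r / j +, so + r is a parental gamete class with expected frequency (1 − r)/2 = 0.956/2 = 0.4780.
That is 0.4780 = 47.8% of the progeny.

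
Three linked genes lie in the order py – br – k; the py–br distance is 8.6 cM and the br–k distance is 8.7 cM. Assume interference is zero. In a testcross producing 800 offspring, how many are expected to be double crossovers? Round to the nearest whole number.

6

Map distances give recombination frequencies of 0.086 and 0.087 for the two intervals.
With no interference, expected double-crossover frequency = 0.086 × 0.087 = 0.00748.
Expected number = 0.00748 × 800 = 5.99 ≈ 6.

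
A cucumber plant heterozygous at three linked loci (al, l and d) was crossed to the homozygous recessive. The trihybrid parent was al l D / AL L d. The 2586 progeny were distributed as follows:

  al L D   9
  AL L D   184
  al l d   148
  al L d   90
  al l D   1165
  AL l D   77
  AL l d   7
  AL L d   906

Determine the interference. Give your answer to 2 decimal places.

0.35

The two rarest classes, al L D and AL l d, are the double crossovers. Comparing them with the parentals, only the l allele has switched, so l is the middle locus and the order is d – l – al.
d–l: (332 + 16)/2586 = 0.1346; l–al: (167 + 16)/2586 = 0.0708.
Expected DCO frequency = 0.1346 × 0.0708 ≈ 0.00953; observed = 16/2586 ≈ 0.00619.
Coefficient of coincidence = 0.00619/0.00953 ≈ 0.65; interference = 1 − 0.65 = 0.35.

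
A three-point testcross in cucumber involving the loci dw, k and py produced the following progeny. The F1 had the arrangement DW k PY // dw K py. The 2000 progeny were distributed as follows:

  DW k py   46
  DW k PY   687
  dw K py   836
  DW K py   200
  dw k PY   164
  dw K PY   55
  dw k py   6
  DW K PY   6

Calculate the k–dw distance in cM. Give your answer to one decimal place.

18.8 cM

The two rarest classes, DW K PY and dw k py, are the double crossovers. Comparing them with the parentals, only the k allele has switched, so k is the middle locus and the order is py – k – dw.
Crossovers in the k–dw interval produce the single-crossover classes dw k PY and DW K py (164 + 200 = 364) plus the double crossovers (12).
RF(k–dw) = (364 + 12) / 2000 = 376/2000 = 0.1880 → 18.8 cM.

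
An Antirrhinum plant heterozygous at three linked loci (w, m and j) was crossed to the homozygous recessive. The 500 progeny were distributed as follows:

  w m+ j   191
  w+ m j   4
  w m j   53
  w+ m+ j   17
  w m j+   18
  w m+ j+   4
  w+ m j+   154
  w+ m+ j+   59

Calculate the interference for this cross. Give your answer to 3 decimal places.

The two most frequent reciprocal classes, w m+ j and w+ m j+, are the parental types, so the F1 was w m+ j / w+ m j+.
The two rarest classes, w m+ j+ and w+ m j, are the double crossovers. Comparing them with the parentals, only the j allele has switched, so j is the middle locus and the order is m – j – w.
m–j: (112 + 8)/500 = 0.2400; j–w: (35 + 8)/500 = 0.0860.
Expected DCO frequency = 0.2400 × 0.0860 ≈ 0.02064; observed = 8/500 ≈ 0.01600.
Coefficient of coincidence = 0.01600/0.02064 ≈ 0.775; interference = 1 − 0.775 = 0.225.

0.225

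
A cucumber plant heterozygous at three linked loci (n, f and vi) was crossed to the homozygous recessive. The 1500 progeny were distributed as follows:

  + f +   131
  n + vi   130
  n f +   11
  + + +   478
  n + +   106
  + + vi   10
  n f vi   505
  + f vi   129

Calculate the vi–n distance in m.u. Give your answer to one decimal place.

The two most frequent reciprocal classes, + + + and n f vi, are the parental types, so the F1 was + + + / n f vi.
The two rarest classes, + + vi and n f +, are the double crossovers. Comparing them with the parentals, only the vi allele has switched, so vi is the middle locus and the order is n – vi – f.
Crossovers in the n–vi interval produce the single-crossover classes n + + and + f vi (106 + 129 = 235) plus the double crossovers (21).
RF(n–vi) = (235 + 21) / 1500 = 256/1500 = 0.1707 → 17.1 m.u.

17.1 m.u.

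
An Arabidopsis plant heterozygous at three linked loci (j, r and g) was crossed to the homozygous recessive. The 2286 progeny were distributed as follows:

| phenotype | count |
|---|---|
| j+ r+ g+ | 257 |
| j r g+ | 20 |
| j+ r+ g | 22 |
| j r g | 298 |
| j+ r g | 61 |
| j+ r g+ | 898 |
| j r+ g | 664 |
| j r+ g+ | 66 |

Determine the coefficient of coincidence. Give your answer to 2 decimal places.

0.95

The two most frequent reciprocal classes, j r+ g and j+ r g+, are the parental types, so the F1 was j r+ g / j+ r g+.
The two rarest classes, j+ r+ g and j r g+, are the double crossovers. Comparing them with the parentals, only the j allele has switched, so j is the middle locus and the order is g – j – r.
g–j: (127 + 42)/2286 = 0.0739; j–r: (555 + 42)/2286 = 0.2612.
Expected DCO frequency = 0.0739 × 0.2612 ≈ 0.01930; observed = 42/2286 ≈ 0.01837.
Coefficient of coincidence = 0.01837/0.01930 ≈ 0.95.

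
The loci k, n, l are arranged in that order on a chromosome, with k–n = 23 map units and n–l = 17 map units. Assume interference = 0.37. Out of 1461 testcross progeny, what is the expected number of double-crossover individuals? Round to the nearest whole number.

36

Map distances give recombination frequencies of 0.230 and 0.170 for the two intervals.
With interference 0.37 (so coincidence = 0.63), expected double-crossover frequency = 0.230 × 0.170 × 0.63 = 0.02463.
Expected number = 0.02463 × 1461 = 35.99 ≈ 36.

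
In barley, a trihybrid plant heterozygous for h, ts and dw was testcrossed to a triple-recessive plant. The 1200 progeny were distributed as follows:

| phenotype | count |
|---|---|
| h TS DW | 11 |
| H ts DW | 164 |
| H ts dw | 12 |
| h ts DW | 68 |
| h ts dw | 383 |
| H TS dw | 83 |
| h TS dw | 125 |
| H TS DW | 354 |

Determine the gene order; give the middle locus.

h

The two most frequent reciprocal classes, H TS DW and h ts dw, are the parental types, so the F1 was H TS DW / h ts dw.
The two rarest classes, h TS DW and H ts dw, are the double crossovers. Comparing them with the parentals, only the h allele has switched, so h is the middle locus and the order is ts – h – dw.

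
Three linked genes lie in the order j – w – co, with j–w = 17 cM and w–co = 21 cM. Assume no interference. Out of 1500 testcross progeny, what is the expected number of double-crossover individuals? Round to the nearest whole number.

54

Map distances give recombination frequencies of 0.170 and 0.210 for the two intervals.
With no interference, expected double-crossover frequency = 0.170 × 0.210 = 0.03570.
Expected number = 0.03570 × 1500 = 53.55 ≈ 54.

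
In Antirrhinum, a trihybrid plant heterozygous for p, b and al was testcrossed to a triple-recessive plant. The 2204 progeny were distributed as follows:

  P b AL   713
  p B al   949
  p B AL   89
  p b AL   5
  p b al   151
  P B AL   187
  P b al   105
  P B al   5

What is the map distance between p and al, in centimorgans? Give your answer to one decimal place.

9.3 centimorgans

The two most frequent reciprocal classes, P b AL and p B al, are the parental types, so the F1 was P b AL / p B al.
The two rarest classes, p b AL and P B al, are the double crossovers. Comparing them with the parentals, only the p allele has switched, so p is the middle locus and the order is b – p – al.
Crossovers in the p–al interval produce the single-crossover classes P b al and p B AL (105 + 89 = 194) plus the double crossovers (10).
RF(p–al) = (194 + 10) / 2204 = 204/2204 = 0.0926 → 9.3 centimorgans.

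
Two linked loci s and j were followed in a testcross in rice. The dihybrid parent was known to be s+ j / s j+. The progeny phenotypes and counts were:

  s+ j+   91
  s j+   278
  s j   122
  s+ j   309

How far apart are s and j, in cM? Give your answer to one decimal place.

The recombinant classes are s+ j+ and s j: 91 + 122 = 213.
Recombination frequency = 213/800 = 0.2662 ≈ 26.6%, i.e. 26.6 cM.

26.6 cM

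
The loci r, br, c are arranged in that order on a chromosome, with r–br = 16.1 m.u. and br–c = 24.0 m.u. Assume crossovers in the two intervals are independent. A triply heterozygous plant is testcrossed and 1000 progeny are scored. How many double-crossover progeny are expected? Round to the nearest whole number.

Map distances give recombination frequencies of 0.161 and 0.240 for the two intervals.
With no interference, expected double-crossover frequency = 0.161 × 0.240 = 0.03864.
Expected number = 0.03864 × 1000 = 38.64 ≈ 39.

39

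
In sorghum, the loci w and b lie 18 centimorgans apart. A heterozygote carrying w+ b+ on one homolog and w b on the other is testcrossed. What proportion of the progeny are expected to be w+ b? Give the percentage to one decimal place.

A map distance of 18 centimorgans corresponds to a recombination frequency of 0.180.
The F1 is w+ b+ / w b, so w+ b is a recombinant gamete class with expected frequency r/2 = 0.180/2 = 0.0900.
That is 0.0900 = 9.0% of the progeny.

9.0%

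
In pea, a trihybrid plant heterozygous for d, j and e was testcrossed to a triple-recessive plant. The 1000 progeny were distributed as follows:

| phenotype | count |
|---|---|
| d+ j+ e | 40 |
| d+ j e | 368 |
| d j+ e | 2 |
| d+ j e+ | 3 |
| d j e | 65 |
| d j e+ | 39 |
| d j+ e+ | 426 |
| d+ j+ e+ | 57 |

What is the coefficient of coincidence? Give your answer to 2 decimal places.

0.47

The two most frequent reciprocal classes, d+ j e and d j+ e+, are the parental types, so the F1 was d+ j e / d j+ e+.
The two rarest classes, d+ j e+ and d j+ e, are the double crossovers. Comparing them with the parentals, only the e allele has switched, so e is the middle locus and the order is j – e – d.
j–e: (79 + 5)/1000 = 0.0840; e–d: (122 + 5)/1000 = 0.1270.
Expected DCO frequency = 0.0840 × 0.1270 ≈ 0.01067; observed = 5/1000 ≈ 0.00500.
Coefficient of coincidence = 0.00500/0.01067 ≈ 0.47.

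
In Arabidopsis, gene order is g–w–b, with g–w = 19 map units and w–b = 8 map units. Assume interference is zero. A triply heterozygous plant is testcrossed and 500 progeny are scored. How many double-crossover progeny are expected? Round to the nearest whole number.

Map distances give recombination frequencies of 0.190 and 0.080 for the two intervals.
With no interference, expected double-crossover frequency = 0.190 × 0.080 = 0.01520.
Expected number = 0.01520 × 500 = 7.60 ≈ 8.

8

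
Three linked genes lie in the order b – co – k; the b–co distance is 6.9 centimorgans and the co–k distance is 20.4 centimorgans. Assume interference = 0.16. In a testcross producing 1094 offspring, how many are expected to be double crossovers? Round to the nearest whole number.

13

Map distances give recombination frequencies of 0.069 and 0.204 for the two intervals.
With interference 0.16 (so coincidence = 0.84), expected double-crossover frequency = 0.069 × 0.204 × 0.84 = 0.01182.
Expected number = 0.01182 × 1094 = 12.94 ≈ 13.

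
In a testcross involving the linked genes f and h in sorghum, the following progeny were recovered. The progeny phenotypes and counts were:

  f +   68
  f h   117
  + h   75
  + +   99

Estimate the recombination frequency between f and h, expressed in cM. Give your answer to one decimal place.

The two most frequent classes, + + (99) and f h (117), are the parental types, so the F1 was + + / f h.
The recombinant classes are + h and f +: 75 + 68 = 143.
Recombination frequency = 143/359 = 0.3983 ≈ 39.8%, i.e. 39.8 cM.

39.8 cM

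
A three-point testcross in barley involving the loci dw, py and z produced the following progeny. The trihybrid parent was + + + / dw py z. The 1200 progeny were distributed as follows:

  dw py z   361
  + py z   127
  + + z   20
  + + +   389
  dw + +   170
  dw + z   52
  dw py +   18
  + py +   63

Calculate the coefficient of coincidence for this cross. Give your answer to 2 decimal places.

0.89

The two rarest classes, + + z and dw py +, are the double crossovers. Comparing them with the parentals, only the z allele has switched, so z is the middle locus and the order is dw – z – py.
dw–z: (297 + 38)/1200 = 0.2792; z–py: (115 + 38)/1200 = 0.1275.
Expected DCO frequency = 0.2792 × 0.1275 ≈ 0.03560; observed = 38/1200 ≈ 0.03167.
Coefficient of coincidence = 0.03167/0.03560 ≈ 0.89.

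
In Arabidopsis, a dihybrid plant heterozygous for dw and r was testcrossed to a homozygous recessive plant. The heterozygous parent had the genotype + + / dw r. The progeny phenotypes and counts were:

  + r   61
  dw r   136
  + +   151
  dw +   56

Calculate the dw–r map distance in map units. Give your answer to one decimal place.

The recombinant classes are + r and dw +: 61 + 56 = 117.
Recombination frequency = 117/404 = 0.2896 ≈ 29.0%, i.e. 29.0 map units.

29.0 map units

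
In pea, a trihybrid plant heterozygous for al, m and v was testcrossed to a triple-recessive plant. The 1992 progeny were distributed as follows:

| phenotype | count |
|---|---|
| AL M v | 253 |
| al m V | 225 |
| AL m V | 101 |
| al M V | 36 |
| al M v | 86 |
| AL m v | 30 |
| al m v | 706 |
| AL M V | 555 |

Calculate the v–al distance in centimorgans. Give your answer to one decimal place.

27.3 centimorgans

The two most frequent reciprocal classes, AL M V and al m v, are the parental types, so the F1 was AL M V / al m v.
The two rarest classes, al M V and AL m v, are the double crossovers. Comparing them with the parentals, only the al allele has switched, so al is the middle locus and the order is m – al – v.
Crossovers in the al–v interval produce the single-crossover classes AL M v and al m V (253 + 225 = 478) plus the double crossovers (66).
RF(al–v) = (478 + 66) / 1992 = 544/1992 = 0.2731 → 27.3 centimorgans.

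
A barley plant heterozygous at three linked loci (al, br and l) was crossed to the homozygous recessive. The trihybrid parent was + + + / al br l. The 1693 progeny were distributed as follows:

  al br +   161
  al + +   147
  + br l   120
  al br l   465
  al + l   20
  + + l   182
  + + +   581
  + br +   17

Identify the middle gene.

br

The two rarest classes, + br + and al + l, are the double crossovers. Comparing them with the parentals, only the br allele has switched, so br is the middle locus and the order is al – br – l.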